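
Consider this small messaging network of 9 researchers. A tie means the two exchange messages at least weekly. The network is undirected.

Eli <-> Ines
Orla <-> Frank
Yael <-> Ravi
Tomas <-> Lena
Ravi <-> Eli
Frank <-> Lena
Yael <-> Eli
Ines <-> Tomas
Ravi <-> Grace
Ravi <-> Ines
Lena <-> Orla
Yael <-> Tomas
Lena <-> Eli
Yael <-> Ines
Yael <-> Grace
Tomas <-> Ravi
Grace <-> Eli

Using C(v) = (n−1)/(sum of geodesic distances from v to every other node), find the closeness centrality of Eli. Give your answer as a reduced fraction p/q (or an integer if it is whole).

Distances from Eli: Frank:2, Grace:1, Ines:1, Lena:1, Orla:2, Ravi:1, Tomas:2, Yael:1. Sum = 11.
n = 9, so closeness = 8/11.

8/11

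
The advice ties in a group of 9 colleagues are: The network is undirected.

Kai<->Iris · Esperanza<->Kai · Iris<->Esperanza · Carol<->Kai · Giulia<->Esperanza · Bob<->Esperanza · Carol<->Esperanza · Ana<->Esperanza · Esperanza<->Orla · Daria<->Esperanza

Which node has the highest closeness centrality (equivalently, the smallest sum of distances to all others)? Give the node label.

Esperanza

Farness (sum of distances to all others) for each node — Ana:15, Bob:15, Carol:14, Daria:15, Esperanza:8, Giulia:15, Iris:14, Kai:13, Orla:15.
The smallest farness is 8, for Esperanza, so Esperanza has the highest closeness.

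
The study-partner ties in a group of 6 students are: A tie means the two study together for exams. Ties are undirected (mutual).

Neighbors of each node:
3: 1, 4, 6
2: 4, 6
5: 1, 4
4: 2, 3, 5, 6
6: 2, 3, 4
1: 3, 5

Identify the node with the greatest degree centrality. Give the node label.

4

Degrees — 1:2, 2:2, 3:3, 4:4, 5:2, 6:3.
The maximum is 4, attained only by 4.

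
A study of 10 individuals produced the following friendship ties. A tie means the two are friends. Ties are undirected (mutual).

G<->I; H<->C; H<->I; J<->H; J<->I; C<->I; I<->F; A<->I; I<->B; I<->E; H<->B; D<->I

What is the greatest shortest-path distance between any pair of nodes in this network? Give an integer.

2

Eccentricity of each node (its greatest distance to any other): A:2, B:2, C:2, D:2, E:2, F:2, G:2, H:2, I:1, J:2.
The maximum eccentricity is 2, realized for instance by the pair G–B via G – I – B. So the diameter is 2.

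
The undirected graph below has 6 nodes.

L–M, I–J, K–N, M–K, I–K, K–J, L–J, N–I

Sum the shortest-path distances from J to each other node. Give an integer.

Distances from J: I:1, K:1, L:1, M:2, N:2.
Sum = 1 + 1 + 1 + 2 + 2 = 7.

7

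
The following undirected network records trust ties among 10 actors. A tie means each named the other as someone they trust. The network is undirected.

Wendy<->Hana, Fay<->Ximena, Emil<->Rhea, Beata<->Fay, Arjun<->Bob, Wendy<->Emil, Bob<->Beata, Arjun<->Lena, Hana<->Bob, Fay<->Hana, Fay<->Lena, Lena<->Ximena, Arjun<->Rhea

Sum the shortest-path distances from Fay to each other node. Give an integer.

16

Distances from Fay: Arjun:2, Beata:1, Bob:2, Emil:3, Hana:1, Lena:1, Rhea:3, Wendy:2, Ximena:1.
Sum = 2 + 1 + 2 + 3 + 1 + 1 + 3 + 2 + 1 = 16.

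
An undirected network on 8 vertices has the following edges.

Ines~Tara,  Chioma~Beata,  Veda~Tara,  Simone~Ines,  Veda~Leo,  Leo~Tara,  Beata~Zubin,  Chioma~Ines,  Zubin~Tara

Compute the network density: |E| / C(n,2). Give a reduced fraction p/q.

There are 9 edges and 8 nodes, so the maximum possible is C(8,2) = 28.
Density = 9/28.

9/28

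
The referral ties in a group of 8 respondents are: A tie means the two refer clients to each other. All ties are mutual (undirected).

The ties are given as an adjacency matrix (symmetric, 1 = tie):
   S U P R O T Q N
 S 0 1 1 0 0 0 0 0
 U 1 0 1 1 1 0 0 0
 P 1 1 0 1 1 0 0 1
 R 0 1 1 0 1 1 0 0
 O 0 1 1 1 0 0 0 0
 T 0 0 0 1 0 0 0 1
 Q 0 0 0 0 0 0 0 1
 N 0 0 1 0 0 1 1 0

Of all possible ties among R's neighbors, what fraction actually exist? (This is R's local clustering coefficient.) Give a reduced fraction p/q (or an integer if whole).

1/2

R's neighbors: O, P, T, and U (k = 4).
Possible neighbor pairs: C(4,2) = 6. Edges among them: O–P, O–U, P–U → e = 3.
Clustering(R) = 3/6 = 1/2.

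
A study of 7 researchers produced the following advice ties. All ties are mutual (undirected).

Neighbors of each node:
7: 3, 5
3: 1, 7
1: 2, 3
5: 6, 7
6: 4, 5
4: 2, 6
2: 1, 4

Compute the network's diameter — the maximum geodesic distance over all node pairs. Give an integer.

Eccentricity of each node (its greatest distance to any other): 1:3, 2:3, 3:3, 4:3, 5:3, 6:3, 7:3.
The maximum eccentricity is 3, realized for instance by the pair 2–5 via 2 – 4 – 6 – 5. So the diameter is 3.

3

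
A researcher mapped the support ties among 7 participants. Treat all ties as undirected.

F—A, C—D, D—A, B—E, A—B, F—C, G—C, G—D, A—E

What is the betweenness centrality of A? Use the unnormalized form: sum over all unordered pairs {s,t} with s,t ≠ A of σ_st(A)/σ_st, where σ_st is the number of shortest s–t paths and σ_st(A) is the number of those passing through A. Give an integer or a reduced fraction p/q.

Pairs whose geodesics pass through A — E–C: 2/2; E–D: 1; E–G: 1; E–F: 1; B–C: 2/2; B–D: 1; B–G: 1; B–F: 1; D–F: 1/2.
All other pairs contribute 0.
Summing the contributions gives betweenness(A) = 17/2.

17/2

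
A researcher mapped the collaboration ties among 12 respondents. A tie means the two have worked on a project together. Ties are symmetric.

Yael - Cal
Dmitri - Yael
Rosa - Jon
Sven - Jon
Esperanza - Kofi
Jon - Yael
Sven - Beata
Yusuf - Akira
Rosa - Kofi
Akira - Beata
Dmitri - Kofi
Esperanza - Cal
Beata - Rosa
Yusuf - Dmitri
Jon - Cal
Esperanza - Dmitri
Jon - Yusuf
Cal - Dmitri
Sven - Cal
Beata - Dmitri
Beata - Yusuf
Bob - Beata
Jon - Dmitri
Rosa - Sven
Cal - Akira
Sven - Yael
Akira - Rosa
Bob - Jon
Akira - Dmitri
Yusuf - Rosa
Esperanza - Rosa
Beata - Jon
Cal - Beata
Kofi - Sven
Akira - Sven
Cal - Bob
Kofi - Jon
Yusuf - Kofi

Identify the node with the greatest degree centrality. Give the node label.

Degrees — Akira:6, Beata:8, Bob:3, Cal:8, Dmitri:8, Esperanza:4, Jon:9, Kofi:6, Rosa:7, Sven:7, Yael:4, Yusuf:6.
The maximum is 9, attained only by Jon.

Jon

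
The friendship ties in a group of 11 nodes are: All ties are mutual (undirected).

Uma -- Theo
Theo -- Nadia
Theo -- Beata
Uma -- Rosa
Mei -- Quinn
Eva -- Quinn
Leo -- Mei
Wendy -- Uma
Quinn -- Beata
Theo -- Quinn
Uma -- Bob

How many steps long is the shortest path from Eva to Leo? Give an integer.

3

One shortest route is Eva – Quinn – Mei – Leo, which uses 3 edges, and at distance 2 from Eva we only reach {Beata, Mei, Theo}, which does not include Leo. So d(Eva,Leo) = 3.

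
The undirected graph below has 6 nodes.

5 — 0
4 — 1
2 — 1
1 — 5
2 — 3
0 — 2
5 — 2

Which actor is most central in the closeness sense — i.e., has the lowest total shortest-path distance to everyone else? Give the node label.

2

Farness (sum of distances to all others) for each node — 0:9, 1:7, 2:6, 3:10, 4:11, 5:7.
The smallest farness is 6, for 2, so 2 has the highest closeness.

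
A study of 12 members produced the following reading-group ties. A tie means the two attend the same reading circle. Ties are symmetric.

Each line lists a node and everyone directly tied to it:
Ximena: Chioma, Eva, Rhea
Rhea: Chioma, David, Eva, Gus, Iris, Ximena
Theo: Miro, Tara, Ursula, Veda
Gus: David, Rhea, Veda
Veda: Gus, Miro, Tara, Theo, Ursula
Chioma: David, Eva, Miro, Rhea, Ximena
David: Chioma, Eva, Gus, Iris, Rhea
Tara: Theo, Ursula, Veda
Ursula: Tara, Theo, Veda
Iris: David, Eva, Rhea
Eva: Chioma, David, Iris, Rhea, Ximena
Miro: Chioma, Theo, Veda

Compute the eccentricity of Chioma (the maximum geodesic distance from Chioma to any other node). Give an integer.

Distances from Chioma: David:1, Eva:1, Gus:2, Iris:2, Miro:1, Rhea:1, Tara:3, Theo:2, Ursula:3, Veda:2, Ximena:1.
The largest is 3 (to Tara and Ursula), so the eccentricity of Chioma is 3.

3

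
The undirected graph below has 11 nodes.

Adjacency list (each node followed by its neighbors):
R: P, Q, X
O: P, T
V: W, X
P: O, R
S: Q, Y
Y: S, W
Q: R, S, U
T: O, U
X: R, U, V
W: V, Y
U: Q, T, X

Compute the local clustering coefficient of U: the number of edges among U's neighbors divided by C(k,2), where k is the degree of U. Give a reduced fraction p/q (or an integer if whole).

U's neighbors: Q, T, and X (k = 3).
Possible neighbor pairs: C(3,2) = 3. Edges among them: none → e = 0.
Clustering(U) = 0/3 = 0.

0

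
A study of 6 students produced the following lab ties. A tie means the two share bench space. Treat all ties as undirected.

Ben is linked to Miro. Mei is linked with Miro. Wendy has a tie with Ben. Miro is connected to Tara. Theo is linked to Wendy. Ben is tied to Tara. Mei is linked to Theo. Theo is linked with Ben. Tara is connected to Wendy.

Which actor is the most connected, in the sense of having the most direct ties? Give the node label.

Degrees — Ben:4, Mei:2, Miro:3, Tara:3, Theo:3, Wendy:3.
The maximum is 4, attained only by Ben.

Ben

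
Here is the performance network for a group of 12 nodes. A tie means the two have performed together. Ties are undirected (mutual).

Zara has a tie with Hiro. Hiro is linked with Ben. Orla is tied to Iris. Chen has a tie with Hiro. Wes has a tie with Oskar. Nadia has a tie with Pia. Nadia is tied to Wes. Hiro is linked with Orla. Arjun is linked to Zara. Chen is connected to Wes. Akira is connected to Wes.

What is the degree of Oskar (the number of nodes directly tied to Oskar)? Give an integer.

1

Oskar is directly tied to Wes. That is 1 neighbor, so the degree of Oskar is 1.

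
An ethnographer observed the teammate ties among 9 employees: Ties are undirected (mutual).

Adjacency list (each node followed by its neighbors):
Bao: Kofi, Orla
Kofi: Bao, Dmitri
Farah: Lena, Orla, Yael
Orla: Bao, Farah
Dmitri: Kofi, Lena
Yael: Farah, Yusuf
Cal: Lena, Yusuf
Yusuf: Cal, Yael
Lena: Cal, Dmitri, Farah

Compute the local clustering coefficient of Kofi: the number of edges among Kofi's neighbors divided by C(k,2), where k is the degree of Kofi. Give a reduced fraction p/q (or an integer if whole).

Kofi's neighbors: Bao and Dmitri (k = 2).
Possible neighbor pairs: C(2,2) = 1. Edges among them: none → e = 0.
Clustering(Kofi) = 0/1.

0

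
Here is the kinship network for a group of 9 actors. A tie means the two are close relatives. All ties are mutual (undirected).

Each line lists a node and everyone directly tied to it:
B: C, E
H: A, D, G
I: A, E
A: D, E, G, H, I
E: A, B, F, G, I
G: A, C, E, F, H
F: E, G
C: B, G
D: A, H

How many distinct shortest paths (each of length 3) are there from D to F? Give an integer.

The shortest distance is 3. The length-3 paths are: D–A–E–F; D–A–G–F; D–H–G–F.
That gives 3 distinct shortest paths.

3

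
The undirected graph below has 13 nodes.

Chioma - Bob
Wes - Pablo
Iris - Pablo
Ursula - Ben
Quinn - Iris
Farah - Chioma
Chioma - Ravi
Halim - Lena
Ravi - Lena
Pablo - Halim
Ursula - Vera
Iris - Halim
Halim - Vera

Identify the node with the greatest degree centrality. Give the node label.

Halim

Degrees — Ben:1, Bob:1, Chioma:3, Farah:1, Halim:4, Iris:3, Lena:2, Pablo:3, Quinn:1, Ravi:2, Ursula:2, Vera:2, Wes:1.
The maximum is 4, attained only by Halim.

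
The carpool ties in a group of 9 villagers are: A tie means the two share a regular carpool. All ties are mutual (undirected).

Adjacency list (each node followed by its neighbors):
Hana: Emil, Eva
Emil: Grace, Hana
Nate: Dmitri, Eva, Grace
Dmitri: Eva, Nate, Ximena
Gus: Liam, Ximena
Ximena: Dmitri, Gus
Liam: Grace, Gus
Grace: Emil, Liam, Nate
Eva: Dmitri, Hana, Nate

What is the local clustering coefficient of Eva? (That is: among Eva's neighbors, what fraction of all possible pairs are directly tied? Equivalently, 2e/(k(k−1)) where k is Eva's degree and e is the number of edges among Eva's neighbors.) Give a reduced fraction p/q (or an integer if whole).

1/3

Eva's neighbors: Dmitri, Hana, and Nate (k = 3).
Possible neighbor pairs: C(3,2) = 3. Edges among them: Dmitri–Nate → e = 1.
Clustering(Eva) = 1/3.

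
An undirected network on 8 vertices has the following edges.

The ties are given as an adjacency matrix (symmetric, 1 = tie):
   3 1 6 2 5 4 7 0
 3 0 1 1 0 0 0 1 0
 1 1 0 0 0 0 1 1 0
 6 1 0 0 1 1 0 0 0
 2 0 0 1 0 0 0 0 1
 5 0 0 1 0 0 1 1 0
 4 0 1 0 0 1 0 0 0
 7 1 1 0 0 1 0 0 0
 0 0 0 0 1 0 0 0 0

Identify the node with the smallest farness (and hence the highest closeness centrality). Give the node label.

6

Farness (sum of distances to all others) for each node — 0:21, 1:14, 2:15, 3:12, 4:15, 5:12, 6:11, 7:14.
The smallest farness is 11, for 6, so 6 has the highest closeness.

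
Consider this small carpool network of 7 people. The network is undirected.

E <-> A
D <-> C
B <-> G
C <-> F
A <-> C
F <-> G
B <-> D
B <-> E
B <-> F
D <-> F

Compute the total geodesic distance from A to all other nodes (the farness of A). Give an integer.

Distances from A: B:2, C:1, D:2, E:1, F:2, G:3.
Sum = 2 + 1 + 2 + 1 + 2 + 3 = 11.

11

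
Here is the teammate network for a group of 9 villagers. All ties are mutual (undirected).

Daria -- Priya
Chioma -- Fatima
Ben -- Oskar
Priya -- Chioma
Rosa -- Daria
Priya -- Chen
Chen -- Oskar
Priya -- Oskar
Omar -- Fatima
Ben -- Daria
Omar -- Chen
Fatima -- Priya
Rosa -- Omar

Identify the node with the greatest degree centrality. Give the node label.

Degrees — Ben:2, Chen:3, Chioma:2, Daria:3, Fatima:3, Omar:3, Oskar:3, Priya:5, Rosa:2.
The maximum is 5, attained only by Priya.

Priya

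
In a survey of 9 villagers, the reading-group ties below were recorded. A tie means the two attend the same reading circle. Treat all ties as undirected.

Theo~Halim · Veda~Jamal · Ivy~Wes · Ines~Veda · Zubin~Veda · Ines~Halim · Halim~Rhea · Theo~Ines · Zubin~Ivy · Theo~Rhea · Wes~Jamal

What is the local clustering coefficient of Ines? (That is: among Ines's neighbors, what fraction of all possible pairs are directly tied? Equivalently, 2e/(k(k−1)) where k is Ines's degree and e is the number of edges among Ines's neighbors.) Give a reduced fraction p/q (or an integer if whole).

Ines's neighbors: Halim, Theo, and Veda (k = 3).
Possible neighbor pairs: C(3,2) = 3. Edges among them: Halim–Theo → e = 1.
Clustering(Ines) = 1/3.

1/3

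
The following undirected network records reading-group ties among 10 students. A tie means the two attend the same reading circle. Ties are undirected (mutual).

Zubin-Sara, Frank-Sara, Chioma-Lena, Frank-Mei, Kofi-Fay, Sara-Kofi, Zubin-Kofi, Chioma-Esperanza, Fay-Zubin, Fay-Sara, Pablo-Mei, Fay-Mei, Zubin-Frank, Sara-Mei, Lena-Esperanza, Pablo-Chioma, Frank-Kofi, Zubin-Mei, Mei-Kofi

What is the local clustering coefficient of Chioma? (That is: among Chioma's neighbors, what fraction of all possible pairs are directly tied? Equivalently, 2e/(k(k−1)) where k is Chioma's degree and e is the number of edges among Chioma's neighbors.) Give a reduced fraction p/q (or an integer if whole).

Chioma's neighbors: Esperanza, Lena, and Pablo (k = 3).
Possible neighbor pairs: C(3,2) = 3. Edges among them: Esperanza–Lena → e = 1.
Clustering(Chioma) = 1/3.

1/3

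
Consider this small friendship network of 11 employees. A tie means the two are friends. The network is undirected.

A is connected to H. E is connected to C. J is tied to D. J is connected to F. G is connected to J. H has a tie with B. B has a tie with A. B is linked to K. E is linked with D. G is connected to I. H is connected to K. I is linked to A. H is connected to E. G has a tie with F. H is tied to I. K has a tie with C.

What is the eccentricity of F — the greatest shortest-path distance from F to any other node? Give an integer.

Distances from F: A:3, B:4, C:4, D:2, E:3, G:1, H:3, I:2, J:1, K:4.
The largest is 4 (to B, K, and C), so the eccentricity of F is 4.

4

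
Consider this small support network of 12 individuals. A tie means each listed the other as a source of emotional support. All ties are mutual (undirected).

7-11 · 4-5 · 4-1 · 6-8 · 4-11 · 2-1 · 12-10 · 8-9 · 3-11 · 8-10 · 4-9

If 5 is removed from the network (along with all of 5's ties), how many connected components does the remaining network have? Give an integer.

5's neighbors (4) remain reachable from one another through other ties, so the rest of the network stays in one piece.

1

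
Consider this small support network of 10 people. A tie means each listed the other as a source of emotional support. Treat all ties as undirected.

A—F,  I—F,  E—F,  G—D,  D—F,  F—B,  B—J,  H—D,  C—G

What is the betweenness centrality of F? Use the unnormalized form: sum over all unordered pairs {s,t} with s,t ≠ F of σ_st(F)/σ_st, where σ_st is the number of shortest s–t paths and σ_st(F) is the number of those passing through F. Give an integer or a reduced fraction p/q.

29

Pairs whose geodesics pass through F — I–G: 1; I–A: 1; I–D: 1; I–E: 1; I–J: 1; I–B: 1; I–H: 1; I–C: 1; G–A: 1; G–E: 1; G–J: 1; G–B: 1; A–D: 1; A–E: 1 … (+15 more pairs).
All other pairs contribute 0.
Summing the contributions gives betweenness(F) = 29.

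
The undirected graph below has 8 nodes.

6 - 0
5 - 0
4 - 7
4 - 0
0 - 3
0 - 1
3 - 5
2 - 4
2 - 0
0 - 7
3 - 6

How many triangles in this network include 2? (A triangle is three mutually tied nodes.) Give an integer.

1

2's neighbors: 0 and 4.
Neighbor pairs that are themselves tied: 2–0–4. Each forms one triangle with 2, for 1 in total.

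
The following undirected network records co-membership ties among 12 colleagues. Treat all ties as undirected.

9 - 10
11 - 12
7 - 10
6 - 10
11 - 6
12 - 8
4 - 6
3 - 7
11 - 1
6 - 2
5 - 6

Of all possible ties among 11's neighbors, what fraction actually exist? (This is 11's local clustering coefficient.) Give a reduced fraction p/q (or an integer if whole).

11's neighbors: 1, 6, and 12 (k = 3).
Possible neighbor pairs: C(3,2) = 3. Edges among them: none → e = 0.
Clustering(11) = 0/3 = 0.

0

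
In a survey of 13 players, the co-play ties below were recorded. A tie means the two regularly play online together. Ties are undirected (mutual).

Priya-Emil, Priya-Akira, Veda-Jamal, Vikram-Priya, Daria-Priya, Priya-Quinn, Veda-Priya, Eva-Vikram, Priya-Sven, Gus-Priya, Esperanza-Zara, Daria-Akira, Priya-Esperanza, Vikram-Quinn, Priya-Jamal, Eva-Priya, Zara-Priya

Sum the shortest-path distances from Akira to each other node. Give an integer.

22

Distances from Akira: Daria:1, Emil:2, Esperanza:2, Eva:2, Gus:2, Jamal:2, Priya:1, Quinn:2, Sven:2, Veda:2, Vikram:2, Zara:2.
Sum = 1 + 2 + 2 + 2 + 2 + 2 + 1 + 2 + 2 + 2 + 2 + 2 = 22.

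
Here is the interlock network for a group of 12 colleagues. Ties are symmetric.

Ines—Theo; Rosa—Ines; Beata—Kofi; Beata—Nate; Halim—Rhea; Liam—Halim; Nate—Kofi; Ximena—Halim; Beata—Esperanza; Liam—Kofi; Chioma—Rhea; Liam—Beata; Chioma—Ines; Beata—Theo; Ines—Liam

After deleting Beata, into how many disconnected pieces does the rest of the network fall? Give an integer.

Without Beata, the remaining ties split the others into: {Chioma, Halim, Ines, Kofi, Liam, Nate, Rhea, Rosa, Theo, Ximena}; {Esperanza}.
That's 2 separate components.

2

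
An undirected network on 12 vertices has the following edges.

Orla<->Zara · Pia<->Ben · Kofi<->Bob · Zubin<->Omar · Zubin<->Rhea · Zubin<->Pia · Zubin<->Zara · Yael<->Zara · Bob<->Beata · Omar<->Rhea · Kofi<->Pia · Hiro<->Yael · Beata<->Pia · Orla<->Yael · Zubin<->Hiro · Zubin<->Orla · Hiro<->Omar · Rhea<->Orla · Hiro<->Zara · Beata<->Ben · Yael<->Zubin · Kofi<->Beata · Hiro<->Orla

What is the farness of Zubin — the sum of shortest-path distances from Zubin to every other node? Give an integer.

Distances from Zubin: Beata:2, Ben:2, Bob:3, Hiro:1, Kofi:2, Omar:1, Orla:1, Pia:1, Rhea:1, Yael:1, Zara:1.
Sum = 2 + 2 + 3 + 1 + 2 + 1 + 1 + 1 + 1 + 1 + 1 = 16.

16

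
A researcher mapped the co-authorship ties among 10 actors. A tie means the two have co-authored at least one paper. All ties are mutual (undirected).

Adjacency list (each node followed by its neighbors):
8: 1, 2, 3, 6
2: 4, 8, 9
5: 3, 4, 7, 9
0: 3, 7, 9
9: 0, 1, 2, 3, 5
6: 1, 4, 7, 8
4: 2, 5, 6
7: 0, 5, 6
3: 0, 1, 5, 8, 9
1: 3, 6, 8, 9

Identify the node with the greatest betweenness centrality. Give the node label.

Unnormalized betweenness of each node: 0:6/5, 1:11/6, 2:23/15, 3:58/15, 4:19/10, 5:4, 6:23/5, 7:67/30, 8:11/5, 9:139/30.
9 has the largest value, 139/30, making it the main broker — the node through which the most shortest paths run.

9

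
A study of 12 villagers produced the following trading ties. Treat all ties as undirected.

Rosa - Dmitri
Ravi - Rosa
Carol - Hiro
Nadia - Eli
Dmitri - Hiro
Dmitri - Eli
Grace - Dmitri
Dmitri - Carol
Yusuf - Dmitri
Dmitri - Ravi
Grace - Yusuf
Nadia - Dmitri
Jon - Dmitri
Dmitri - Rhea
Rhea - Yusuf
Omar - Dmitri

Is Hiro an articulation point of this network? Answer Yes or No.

Even without Hiro, every remaining node can still reach every other (the residual graph is connected), so Hiro is not a cut vertex.

No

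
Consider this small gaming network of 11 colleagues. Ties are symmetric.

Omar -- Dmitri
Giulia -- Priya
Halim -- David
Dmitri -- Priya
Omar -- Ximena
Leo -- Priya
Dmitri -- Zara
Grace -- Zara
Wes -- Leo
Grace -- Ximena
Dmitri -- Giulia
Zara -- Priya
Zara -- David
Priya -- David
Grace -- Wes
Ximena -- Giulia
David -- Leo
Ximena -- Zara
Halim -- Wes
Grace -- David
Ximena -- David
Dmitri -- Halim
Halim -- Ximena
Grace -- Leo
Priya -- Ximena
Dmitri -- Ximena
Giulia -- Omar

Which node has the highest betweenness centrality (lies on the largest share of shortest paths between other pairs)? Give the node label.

Unnormalized betweenness of each node: David:157/60, Dmitri:217/60, Giulia:8/15, Grace:197/60, Halim:13/4, Leo:11/6, Omar:0, Priya:23/5, Wes:5/6, Ximena:283/30, Zara:1.
Ximena has the largest value, 283/30, making it the main broker — the node through which the most shortest paths run.

Ximena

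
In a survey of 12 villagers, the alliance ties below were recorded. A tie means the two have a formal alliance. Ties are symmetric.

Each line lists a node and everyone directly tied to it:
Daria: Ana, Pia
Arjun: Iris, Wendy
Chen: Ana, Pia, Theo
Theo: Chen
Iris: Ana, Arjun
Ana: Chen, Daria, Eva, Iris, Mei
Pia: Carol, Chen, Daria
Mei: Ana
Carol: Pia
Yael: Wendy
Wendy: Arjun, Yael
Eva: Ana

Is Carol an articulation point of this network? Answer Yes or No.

Even without Carol, every remaining node can still reach every other (the residual graph is connected), so Carol is not a cut vertex.

No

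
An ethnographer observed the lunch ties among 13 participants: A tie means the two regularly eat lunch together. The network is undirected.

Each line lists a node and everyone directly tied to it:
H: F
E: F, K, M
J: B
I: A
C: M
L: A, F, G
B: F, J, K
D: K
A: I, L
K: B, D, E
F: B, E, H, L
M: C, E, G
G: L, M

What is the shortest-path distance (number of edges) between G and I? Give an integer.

3

One shortest route is G – L – A – I, which uses 3 edges, and at distance 2 from G we only reach {A, C, E, F}, which does not include I. So d(G,I) = 3.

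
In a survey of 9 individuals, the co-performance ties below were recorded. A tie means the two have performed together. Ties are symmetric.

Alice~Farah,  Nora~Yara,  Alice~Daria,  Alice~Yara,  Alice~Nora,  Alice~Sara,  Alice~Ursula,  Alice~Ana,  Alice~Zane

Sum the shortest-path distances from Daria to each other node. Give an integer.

Distances from Daria: Alice:1, Ana:2, Farah:2, Nora:2, Sara:2, Ursula:2, Yara:2, Zane:2.
Sum = 1 + 2 + 2 + 2 + 2 + 2 + 2 + 2 = 15.

15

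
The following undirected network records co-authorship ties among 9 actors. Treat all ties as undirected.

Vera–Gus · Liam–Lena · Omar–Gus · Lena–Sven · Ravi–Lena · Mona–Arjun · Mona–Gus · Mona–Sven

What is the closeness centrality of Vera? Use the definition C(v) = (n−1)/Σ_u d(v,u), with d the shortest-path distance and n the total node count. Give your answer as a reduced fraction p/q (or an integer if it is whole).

Distances from Vera: Arjun:3, Gus:1, Lena:4, Liam:5, Mona:2, Omar:2, Ravi:5, Sven:3. Sum = 25.
n = 9, so closeness = 8/25.

8/25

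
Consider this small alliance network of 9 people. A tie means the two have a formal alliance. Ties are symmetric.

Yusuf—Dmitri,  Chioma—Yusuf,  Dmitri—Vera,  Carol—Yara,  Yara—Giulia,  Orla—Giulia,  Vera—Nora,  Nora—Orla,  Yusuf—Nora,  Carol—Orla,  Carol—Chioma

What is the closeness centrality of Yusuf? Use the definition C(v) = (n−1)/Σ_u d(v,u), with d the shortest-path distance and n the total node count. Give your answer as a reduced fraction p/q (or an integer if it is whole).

Distances from Yusuf: Carol:2, Chioma:1, Dmitri:1, Giulia:3, Nora:1, Orla:2, Vera:2, Yara:3. Sum = 15.
n = 9, so closeness = 8/15.

8/15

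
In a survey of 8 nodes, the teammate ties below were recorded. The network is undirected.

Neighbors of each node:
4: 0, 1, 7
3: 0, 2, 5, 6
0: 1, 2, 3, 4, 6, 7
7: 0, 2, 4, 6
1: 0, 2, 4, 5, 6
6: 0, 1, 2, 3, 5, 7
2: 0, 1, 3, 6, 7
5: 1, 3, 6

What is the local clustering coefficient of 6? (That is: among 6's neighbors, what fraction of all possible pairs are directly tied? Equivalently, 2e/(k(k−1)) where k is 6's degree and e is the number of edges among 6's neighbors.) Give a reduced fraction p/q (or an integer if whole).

3/5

6's neighbors: 0, 1, 2, 3, 5, and 7 (k = 6).
Possible neighbor pairs: C(6,2) = 15. Edges among them: 0–1, 0–2, 0–3, 0–7, 1–2, 1–5, 2–3, 2–7, 3–5 → e = 9.
Clustering(6) = 9/15 = 3/5.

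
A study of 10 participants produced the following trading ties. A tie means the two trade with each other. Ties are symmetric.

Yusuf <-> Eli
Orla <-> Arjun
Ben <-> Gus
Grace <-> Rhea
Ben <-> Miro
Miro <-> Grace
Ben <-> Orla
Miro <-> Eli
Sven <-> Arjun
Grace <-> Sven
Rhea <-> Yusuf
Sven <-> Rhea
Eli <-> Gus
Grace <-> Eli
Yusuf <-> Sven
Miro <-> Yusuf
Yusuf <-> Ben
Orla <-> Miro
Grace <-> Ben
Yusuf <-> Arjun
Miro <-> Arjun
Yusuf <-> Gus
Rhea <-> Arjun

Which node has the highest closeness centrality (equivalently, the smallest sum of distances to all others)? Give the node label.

Farness (sum of distances to all others) for each node — Arjun:13, Ben:13, Eli:14, Grace:13, Gus:15, Miro:12, Orla:15, Rhea:14, Sven:14, Yusuf:11.
The smallest farness is 11, for Yusuf, so Yusuf has the highest closeness.

Yusuf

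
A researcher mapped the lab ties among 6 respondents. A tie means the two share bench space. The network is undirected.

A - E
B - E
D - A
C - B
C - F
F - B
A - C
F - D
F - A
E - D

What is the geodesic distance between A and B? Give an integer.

2

One shortest route is A – F – B, which uses 2 edges, and A and B are not directly tied, so nothing shorter exists. So d(A,B) = 2.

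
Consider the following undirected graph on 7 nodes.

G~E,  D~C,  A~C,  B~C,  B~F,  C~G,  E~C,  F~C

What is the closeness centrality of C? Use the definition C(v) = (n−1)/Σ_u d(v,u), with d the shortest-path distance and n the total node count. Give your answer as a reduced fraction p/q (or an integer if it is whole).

1

Distances from C: A:1, B:1, D:1, E:1, F:1, G:1. Sum = 6.
n = 7, so closeness = 6/6 = 1.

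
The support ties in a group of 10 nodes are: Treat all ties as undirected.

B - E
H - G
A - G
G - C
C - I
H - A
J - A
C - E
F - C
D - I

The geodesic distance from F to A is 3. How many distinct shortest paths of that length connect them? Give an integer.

The shortest distance is 3, and the only length-3 path is F–C–G–A. So there is exactly 1 shortest path.

1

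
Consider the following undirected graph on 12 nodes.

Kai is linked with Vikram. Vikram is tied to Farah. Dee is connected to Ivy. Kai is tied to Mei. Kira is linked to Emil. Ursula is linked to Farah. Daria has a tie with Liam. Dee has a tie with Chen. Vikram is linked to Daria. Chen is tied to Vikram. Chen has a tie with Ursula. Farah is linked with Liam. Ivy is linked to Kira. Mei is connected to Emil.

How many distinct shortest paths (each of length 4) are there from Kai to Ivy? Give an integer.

The shortest distance is 4. The length-4 paths are: Kai–Mei–Emil–Kira–Ivy; Kai–Vikram–Chen–Dee–Ivy.
That gives 2 distinct shortest paths.

2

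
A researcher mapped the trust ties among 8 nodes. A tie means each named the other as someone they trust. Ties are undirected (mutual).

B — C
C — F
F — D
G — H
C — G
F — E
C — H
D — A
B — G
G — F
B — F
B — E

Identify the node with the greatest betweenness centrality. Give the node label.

F

Unnormalized betweenness of each node: A:0, B:3/2, C:5/2, D:6, E:0, F:23/2, G:5/2, H:0.
F has the largest value, 23/2, making it the main broker — the node through which the most shortest paths run.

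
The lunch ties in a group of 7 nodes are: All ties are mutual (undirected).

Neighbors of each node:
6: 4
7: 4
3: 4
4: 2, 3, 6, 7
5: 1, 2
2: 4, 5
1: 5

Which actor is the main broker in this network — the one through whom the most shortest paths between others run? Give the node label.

Unnormalized betweenness of each node: 1:0, 2:8, 3:0, 4:12, 5:5, 6:0, 7:0.
4 has the largest value, 12, making it the main broker — the node through which the most shortest paths run.

4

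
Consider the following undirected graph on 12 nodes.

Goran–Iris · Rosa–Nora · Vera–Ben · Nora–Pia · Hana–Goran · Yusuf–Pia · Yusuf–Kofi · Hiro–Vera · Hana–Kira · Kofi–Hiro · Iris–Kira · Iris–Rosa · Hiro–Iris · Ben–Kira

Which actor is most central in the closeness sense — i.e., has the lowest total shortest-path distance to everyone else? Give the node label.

Iris

Farness (sum of distances to all others) for each node — Ben:30, Goran:28, Hana:33, Hiro:22, Iris:20, Kira:25, Kofi:27, Nora:30, Pia:34, Rosa:25, Vera:28, Yusuf:32.
The smallest farness is 20, for Iris, so Iris has the highest closeness.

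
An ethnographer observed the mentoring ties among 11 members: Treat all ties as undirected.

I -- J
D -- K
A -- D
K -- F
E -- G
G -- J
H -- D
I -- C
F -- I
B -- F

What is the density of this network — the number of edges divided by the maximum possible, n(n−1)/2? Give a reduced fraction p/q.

2/11

There are 10 edges and 11 nodes, so the maximum possible is C(11,2) = 55.
Density = 10/55 = 2/11.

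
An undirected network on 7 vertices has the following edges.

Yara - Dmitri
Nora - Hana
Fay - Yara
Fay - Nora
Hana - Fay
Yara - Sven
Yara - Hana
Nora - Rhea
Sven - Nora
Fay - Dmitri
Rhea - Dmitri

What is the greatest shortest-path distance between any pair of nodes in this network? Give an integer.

Eccentricity of each node (its greatest distance to any other): Dmitri:2, Fay:2, Hana:2, Nora:2, Rhea:2, Sven:2, Yara:2.
The maximum eccentricity is 2, realized for instance by the pair Fay–Rhea via Fay – Nora – Rhea. So the diameter is 2.

2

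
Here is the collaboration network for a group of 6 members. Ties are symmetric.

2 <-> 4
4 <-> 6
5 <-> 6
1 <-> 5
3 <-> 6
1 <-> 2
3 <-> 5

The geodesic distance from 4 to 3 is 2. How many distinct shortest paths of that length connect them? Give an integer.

The shortest distance is 2, and the only length-2 path is 4–6–3. So there is exactly 1 shortest path.

1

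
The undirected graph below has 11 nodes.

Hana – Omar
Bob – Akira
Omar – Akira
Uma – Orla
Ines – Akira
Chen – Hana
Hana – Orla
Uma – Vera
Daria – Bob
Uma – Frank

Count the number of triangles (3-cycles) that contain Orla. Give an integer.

0

Orla's neighbors are Hana and Uma, but none of them are tied to each other, so no triangle contains Orla.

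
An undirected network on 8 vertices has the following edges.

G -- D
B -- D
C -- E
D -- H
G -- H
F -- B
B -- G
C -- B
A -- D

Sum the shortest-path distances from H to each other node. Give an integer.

16

Distances from H: A:2, B:2, C:3, D:1, E:4, F:3, G:1.
Sum = 2 + 2 + 3 + 1 + 4 + 3 + 1 = 16.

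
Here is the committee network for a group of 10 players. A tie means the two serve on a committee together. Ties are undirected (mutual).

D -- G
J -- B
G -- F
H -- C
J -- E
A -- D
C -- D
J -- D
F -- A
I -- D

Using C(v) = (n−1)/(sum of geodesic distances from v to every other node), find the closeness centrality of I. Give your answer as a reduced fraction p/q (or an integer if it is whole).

3/7

Distances from I: A:2, B:3, C:2, D:1, E:3, F:3, G:2, H:3, J:2. Sum = 21.
n = 10, so closeness = 9/21 = 3/7.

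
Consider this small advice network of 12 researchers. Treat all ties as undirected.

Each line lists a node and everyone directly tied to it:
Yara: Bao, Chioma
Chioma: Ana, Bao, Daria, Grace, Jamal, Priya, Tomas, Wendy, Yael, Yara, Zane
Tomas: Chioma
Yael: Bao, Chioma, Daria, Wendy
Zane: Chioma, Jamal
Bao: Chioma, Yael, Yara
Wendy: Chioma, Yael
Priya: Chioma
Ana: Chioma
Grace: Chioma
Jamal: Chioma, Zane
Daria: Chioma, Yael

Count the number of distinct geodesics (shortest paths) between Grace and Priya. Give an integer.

1

The shortest distance is 2, and the only length-2 path is Grace–Chioma–Priya. So there is exactly 1 shortest path.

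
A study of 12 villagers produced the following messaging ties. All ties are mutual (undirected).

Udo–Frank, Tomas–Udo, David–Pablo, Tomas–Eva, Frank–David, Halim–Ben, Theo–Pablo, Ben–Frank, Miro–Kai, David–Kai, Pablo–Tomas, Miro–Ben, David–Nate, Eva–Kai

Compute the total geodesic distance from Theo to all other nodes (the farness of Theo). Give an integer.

33

Distances from Theo: Ben:4, David:2, Eva:3, Frank:3, Halim:5, Kai:3, Miro:4, Nate:3, Pablo:1, Tomas:2, Udo:3.
Sum = 4 + 2 + 3 + 3 + 5 + 3 + 4 + 3 + 1 + 2 + 3 = 33.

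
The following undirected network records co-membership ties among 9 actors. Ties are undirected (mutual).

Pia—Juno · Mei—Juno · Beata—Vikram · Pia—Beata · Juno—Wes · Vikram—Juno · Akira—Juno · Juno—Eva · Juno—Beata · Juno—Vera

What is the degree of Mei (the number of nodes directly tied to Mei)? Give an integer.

1

Mei is directly tied to Juno. That is 1 neighbor, so the degree of Mei is 1.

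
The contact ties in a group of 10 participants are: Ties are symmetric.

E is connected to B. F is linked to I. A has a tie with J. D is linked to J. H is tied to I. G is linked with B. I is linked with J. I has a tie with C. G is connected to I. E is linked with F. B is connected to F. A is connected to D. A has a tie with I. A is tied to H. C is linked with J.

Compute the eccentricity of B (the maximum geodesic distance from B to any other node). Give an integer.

Distances from B: A:3, C:3, D:4, E:1, F:1, G:1, H:3, I:2, J:3.
The largest is 4 (to D), so the eccentricity of B is 4.

4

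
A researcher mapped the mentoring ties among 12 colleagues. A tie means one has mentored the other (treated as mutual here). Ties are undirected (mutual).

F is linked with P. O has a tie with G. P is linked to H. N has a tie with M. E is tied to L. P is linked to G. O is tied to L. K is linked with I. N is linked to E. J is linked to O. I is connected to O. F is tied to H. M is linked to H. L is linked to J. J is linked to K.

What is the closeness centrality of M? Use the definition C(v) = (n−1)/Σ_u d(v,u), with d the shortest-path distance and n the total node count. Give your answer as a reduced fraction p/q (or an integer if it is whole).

Distances from M: E:2, F:2, G:3, H:1, I:5, J:4, K:5, L:3, N:1, O:4, P:2. Sum = 32.
n = 12, so closeness = 11/32.

11/32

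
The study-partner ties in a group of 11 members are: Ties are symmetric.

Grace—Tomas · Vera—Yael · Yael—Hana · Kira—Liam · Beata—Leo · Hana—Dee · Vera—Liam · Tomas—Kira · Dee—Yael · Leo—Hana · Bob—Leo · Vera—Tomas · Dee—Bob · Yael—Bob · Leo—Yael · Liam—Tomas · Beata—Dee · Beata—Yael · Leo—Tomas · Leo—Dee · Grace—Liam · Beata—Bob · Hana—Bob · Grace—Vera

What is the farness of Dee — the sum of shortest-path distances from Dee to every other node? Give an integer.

Distances from Dee: Beata:1, Bob:1, Grace:3, Hana:1, Kira:3, Leo:1, Liam:3, Tomas:2, Vera:2, Yael:1.
Sum = 1 + 1 + 3 + 1 + 3 + 1 + 3 + 2 + 2 + 1 = 18.

18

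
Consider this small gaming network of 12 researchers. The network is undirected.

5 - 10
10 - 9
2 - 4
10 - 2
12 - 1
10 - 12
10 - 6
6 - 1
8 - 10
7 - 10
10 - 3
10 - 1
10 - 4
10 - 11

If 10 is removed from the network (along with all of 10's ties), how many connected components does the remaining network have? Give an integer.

8

Without 10, the remaining ties split the others into: {2, 4}; {1, 6, 12}; {9}; {3}; {7}; {11}; {5}; {8}.
That's 8 separate components.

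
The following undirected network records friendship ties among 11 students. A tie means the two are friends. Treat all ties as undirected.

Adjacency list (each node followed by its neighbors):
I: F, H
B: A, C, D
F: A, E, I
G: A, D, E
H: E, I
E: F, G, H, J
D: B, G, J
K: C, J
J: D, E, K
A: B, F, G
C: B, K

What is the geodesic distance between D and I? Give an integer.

One shortest route is D – B – A – F – I, which uses 4 edges, and at distance 3 from D we only reach {F, H}, which does not include I. So d(D,I) = 4.

4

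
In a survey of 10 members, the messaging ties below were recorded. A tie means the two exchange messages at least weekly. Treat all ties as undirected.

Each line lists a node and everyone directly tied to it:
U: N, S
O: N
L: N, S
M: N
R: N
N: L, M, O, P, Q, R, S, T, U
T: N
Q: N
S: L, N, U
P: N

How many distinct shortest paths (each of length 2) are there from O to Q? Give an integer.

The shortest distance is 2, and the only length-2 path is O–N–Q. So there is exactly 1 shortest path.

1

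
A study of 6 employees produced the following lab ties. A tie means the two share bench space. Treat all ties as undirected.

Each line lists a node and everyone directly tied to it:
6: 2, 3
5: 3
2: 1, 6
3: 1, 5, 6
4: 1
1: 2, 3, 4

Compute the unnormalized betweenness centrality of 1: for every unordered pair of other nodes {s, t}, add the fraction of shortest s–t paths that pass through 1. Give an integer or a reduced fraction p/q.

Pairs whose geodesics pass through 1 — 4–3: 1; 4–6: 2/2; 4–5: 1; 4–2: 1; 3–2: 1/2; 5–2: 1/2.
All other pairs contribute 0.
Summing the contributions gives betweenness(1) = 5.

5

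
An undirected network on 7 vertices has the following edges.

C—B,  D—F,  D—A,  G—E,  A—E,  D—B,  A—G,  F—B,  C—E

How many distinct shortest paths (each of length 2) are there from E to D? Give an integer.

1

The shortest distance is 2, and the only length-2 path is E–A–D. So there is exactly 1 shortest path.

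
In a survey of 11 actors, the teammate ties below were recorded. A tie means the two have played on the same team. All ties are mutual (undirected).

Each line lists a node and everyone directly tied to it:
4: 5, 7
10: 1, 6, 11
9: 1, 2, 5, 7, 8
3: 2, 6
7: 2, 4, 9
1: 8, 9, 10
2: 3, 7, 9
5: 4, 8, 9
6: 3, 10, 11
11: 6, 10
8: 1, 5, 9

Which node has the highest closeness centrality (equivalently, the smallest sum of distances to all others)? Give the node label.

9

Farness (sum of distances to all others) for each node — 1:19, 2:19, 3:22, 4:27, 5:23, 6:24, 7:21, 8:20, 9:17, 10:22, 11:28.
The smallest farness is 17, for 9, so 9 has the highest closeness.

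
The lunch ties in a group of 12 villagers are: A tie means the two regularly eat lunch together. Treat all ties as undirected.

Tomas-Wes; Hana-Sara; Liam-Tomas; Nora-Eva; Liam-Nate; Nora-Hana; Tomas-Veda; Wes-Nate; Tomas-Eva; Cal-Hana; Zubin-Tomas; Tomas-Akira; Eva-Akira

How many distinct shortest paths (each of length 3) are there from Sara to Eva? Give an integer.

1

The shortest distance is 3, and the only length-3 path is Sara–Hana–Nora–Eva. So there is exactly 1 shortest path.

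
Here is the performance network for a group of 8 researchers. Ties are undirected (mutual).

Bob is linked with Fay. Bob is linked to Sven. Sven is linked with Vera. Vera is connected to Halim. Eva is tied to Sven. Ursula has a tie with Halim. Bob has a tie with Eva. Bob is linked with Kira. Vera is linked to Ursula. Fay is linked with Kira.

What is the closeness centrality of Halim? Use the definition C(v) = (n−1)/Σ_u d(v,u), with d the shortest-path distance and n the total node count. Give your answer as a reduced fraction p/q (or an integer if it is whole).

Distances from Halim: Bob:3, Eva:3, Fay:4, Kira:4, Sven:2, Ursula:1, Vera:1. Sum = 18.
n = 8, so closeness = 7/18.

7/18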